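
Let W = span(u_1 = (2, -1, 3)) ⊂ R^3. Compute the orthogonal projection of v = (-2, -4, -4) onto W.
proj_W(v) = (-12/7, 6/7, -18/7)

Set up U = [u_1 | ... | u_1] ∈ R^(3×1). The projector onto W = col(U) is P = U (U^T U)^(-1) U^T.
Compute U^T U =
  [14],
and U^T v = (-12).
Solve U^T U · c = U^T v for the coefficients: c = (-6/7). The projection is proj_W(v) = U c.
Check: (v - proj_W(v)) · u_1 = 0  (should be 0).
Result: proj_W(v) = (-12/7, 6/7, -18/7).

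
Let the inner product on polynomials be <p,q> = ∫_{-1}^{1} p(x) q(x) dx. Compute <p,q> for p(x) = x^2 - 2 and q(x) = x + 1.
<p,q> = -10/3

Expand the product: p(x)·q(x) = x^3 + x^2 - 2*x - 2.
∫_{-1}^{1} of each monomial x^k gives [2/(k+1) if k even, 0 if k odd]. Integrating term-by-term (or equivalently evaluating the antiderivative F(x) = x^4/4 + x^3/3 - x^2 - 2*x at the endpoints):
  F(1) − F(−1) = -29/12 − (11/12) = -10/3.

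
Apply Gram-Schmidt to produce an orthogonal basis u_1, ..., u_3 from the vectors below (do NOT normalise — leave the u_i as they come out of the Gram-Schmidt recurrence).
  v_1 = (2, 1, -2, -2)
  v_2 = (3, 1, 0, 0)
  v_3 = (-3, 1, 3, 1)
Orthogonal basis:
  u_1 = (2, 1, -2, -2)
  u_2 = (25/13, 6/13, 14/13, 14/13)
  u_3 = (-56/81, 56/27, 95/81, -67/81)

Apply the Gram-Schmidt recurrence
  u_1 = v_1
  u_i = v_i − Σ_{j<i} ((v_i · u_j) / (u_j · u_j)) · u_j.

Step by step this gives:
  u_1 = (2, 1, -2, -2)
  u_2 = (25/13, 6/13, 14/13, 14/13)
  u_3 = (-56/81, 56/27, 95/81, -67/81)

Orthogonality check:
  u_2 · u_1 = 0 (should be 0)
  u_3 · u_1 = 0 (should be 0)
  u_3 · u_2 = 0 (should be 0)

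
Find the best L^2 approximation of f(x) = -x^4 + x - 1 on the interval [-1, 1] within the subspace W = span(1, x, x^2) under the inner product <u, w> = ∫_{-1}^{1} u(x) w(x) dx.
g(x) = -6*x^2/7 + x - 32/35

The best approximation g ∈ W is the orthogonal projection of f onto W. Writing g = a_0 + a_1 x + a_2 x^2, the coefficients solve the normal equations G · a = b where
  G_{ij} = <φ_i, φ_j> and b_i = <f, φ_i>, with φ_0 = 1, φ_1 = x, φ_2 = x^2.
G =
  [2, 0, 2/3]
  [0, 2/3, 0]
  [2/3, 0, 2/5],
b = (-12/5, 2/3, -20/21).
Solving gives a_0 = -32/35, a_1 = 1, a_2 = -6/7, so
  g(x) = -6*x^2/7 + x - 32/35.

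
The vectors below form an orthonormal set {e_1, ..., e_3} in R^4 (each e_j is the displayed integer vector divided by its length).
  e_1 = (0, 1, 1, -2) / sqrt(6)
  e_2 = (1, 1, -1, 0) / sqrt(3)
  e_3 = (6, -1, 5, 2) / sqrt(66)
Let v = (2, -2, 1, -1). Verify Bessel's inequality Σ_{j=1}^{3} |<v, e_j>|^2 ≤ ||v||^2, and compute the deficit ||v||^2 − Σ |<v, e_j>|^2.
Σ |<v, e_j>|^2 = 161/33; ||v||^2 = 10; deficit = 169/33

Write each e_j = u_j / sqrt(<u_j, u_j>) where u_j is the displayed integer vector. Then <v, e_j> = <v, u_j> / sqrt(<u_j, u_j>), so |<v, e_j>|^2 = <v, u_j>^2 / <u_j, u_j>.
Coefficients: <v, e_1> = 1/sqrt(6), <v, e_2> = -1/sqrt(3), <v, e_3> = 17/sqrt(66).
Square and sum: Σ |<v, e_j>|^2 = 161/33.
Compute ||v||^2 = v·v = 10.
Deficit = 10 − 161/33 = 169/33 ≥ 0, confirming Bessel's inequality. (The deficit equals ||v − Σ <v,e_j> e_j||^2, the squared distance from v to span{e_j}.)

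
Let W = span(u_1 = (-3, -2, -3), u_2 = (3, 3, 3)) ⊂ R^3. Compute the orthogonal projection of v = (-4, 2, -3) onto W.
proj_W(v) = (-7/2, 2, -7/2)

Set up U = [u_1 | ... | u_2] ∈ R^(3×2). The projector onto W = col(U) is P = U (U^T U)^(-1) U^T.
Compute U^T U =
  [22, -24]
  [-24, 27],
and U^T v = (17, -15).
Solve U^T U · c = U^T v for the coefficients: c = (11/2, 13/3). The projection is proj_W(v) = U c.
Check: (v - proj_W(v)) · u_1 = 0  (should be 0).
Check: (v - proj_W(v)) · u_2 = 0  (should be 0).
Result: proj_W(v) = (-7/2, 2, -7/2).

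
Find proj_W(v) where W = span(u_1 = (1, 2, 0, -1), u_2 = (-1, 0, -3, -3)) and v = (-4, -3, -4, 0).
proj_W(v) = (-169/55, -222/55, -174/55, -63/55)

Set up U = [u_1 | ... | u_2] ∈ R^(4×2). The projector onto W = col(U) is P = U (U^T U)^(-1) U^T.
Compute U^T U =
  [6, 2]
  [2, 19],
and U^T v = (-10, 16).
Solve U^T U · c = U^T v for the coefficients: c = (-111/55, 58/55). The projection is proj_W(v) = U c.
Check: (v - proj_W(v)) · u_1 = 0  (should be 0).
Check: (v - proj_W(v)) · u_2 = 0  (should be 0).
Result: proj_W(v) = (-169/55, -222/55, -174/55, -63/55).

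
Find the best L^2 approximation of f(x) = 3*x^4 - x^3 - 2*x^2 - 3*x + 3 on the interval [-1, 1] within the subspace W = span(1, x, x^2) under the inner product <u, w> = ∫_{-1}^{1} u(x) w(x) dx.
g(x) = 4*x^2/7 - 18*x/5 + 96/35

The best approximation g ∈ W is the orthogonal projection of f onto W. Writing g = a_0 + a_1 x + a_2 x^2, the coefficients solve the normal equations G · a = b where
  G_{ij} = <φ_i, φ_j> and b_i = <f, φ_i>, with φ_0 = 1, φ_1 = x, φ_2 = x^2.
G =
  [2, 0, 2/3]
  [0, 2/3, 0]
  [2/3, 0, 2/5],
b = (88/15, -12/5, 72/35).
Solving gives a_0 = 96/35, a_1 = -18/5, a_2 = 4/7, so
  g(x) = 4*x^2/7 - 18*x/5 + 96/35.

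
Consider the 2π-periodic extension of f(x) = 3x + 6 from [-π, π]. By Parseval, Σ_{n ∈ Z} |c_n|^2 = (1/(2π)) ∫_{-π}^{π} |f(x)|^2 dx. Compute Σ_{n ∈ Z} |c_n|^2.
Σ |c_n|^2 = 3π^2 + 36

Expand and integrate term by term over [-π, π]:
  ∫ (3x)^2 dx = 9·(2π^3/3); ∫ 2·3·(6)·x dx = 0 (odd integrand); ∫ 6^2 dx = 36·2π.
So (1/(2π)) ∫_{-π}^{π} (3x + 6)^2 dx = 9π^2/3 + 36 = 3π^2 + 36.
Parseval ⇒ Σ |c_n|^2 = 3π^2 + 36.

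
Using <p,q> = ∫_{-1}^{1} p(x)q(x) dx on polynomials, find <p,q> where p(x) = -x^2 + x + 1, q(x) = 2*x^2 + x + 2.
<p,q> = 58/15

Expand the product: p(x)·q(x) = -2*x^4 + x^3 + x^2 + 3*x + 2.
∫_{-1}^{1} of each monomial x^k gives [2/(k+1) if k even, 0 if k odd]. Integrating term-by-term (or equivalently evaluating the antiderivative F(x) = -2*x^5/5 + x^4/4 + x^3/3 + 3*x^2/2 + 2*x at the endpoints):
  F(1) − F(−1) = 221/60 − (-11/60) = 58/15.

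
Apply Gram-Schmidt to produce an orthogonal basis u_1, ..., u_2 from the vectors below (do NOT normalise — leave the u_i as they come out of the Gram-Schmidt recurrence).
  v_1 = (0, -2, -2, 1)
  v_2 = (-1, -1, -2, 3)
Orthogonal basis:
  u_1 = (0, -2, -2, 1)
  u_2 = (-1, 1, 0, 2)

Apply the Gram-Schmidt recurrence
  u_1 = v_1
  u_i = v_i − Σ_{j<i} ((v_i · u_j) / (u_j · u_j)) · u_j.

Step by step this gives:
  u_1 = (0, -2, -2, 1)
  u_2 = (-1, 1, 0, 2)

Orthogonality check:
  u_2 · u_1 = 0 (should be 0)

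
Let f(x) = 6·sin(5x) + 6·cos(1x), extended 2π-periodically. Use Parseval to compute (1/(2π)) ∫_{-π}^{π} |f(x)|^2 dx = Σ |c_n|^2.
Σ |c_n|^2 = 36

Expand |f|^2 and use orthogonality of {sin(nx), cos(mx)} on [-π, π]:
  ∫_{-π}^{π} sin(nx)^2 dx = π, ∫ cos(mx)^2 dx = π, and cross terms integrate to 0.
So ∫_{-π}^{π} f(x)^2 dx = 6^2 · π + 6^2 · π = (36 + 36)π.
Divide by 2π: (36 + 36)/2 = 36.
By Parseval, this equals Σ |c_n|^2.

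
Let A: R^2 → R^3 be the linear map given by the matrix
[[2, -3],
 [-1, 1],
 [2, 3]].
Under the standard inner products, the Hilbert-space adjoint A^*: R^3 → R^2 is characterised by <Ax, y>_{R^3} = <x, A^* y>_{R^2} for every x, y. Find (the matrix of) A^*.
A^* = A^T =
[[2, -1, 2],
 [-3, 1, 3]]

For real matrices with standard dot products, the defining identity <Ax, y> = <x, A^* y> gives (Ax)^T y = x^T (A^*) y, i.e. x^T A^T y = x^T (A^*) y. Since this holds for all x, y, we must have A^* = A^T. Therefore
A^* =
[[2, -1, 2],
 [-3, 1, 3]].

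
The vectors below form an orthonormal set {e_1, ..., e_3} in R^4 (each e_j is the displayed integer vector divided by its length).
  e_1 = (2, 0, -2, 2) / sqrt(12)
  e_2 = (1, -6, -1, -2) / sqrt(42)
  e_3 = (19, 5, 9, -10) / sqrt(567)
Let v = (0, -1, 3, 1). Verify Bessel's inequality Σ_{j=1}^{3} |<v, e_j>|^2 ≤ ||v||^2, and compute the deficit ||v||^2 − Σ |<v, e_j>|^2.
Σ |<v, e_j>|^2 = 29/18; ||v||^2 = 11; deficit = 169/18

Write each e_j = u_j / sqrt(<u_j, u_j>) where u_j is the displayed integer vector. Then <v, e_j> = <v, u_j> / sqrt(<u_j, u_j>), so |<v, e_j>|^2 = <v, u_j>^2 / <u_j, u_j>.
Coefficients: <v, e_1> = -4/sqrt(12), <v, e_2> = 1/sqrt(42), <v, e_3> = 12/sqrt(567).
Square and sum: Σ |<v, e_j>|^2 = 29/18.
Compute ||v||^2 = v·v = 11.
Deficit = 11 − 29/18 = 169/18 ≥ 0, confirming Bessel's inequality. (The deficit equals ||v − Σ <v,e_j> e_j||^2, the squared distance from v to span{e_j}.)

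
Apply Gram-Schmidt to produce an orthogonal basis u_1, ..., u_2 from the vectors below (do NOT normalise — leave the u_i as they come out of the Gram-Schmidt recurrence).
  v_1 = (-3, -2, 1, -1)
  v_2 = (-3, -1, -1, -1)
Orthogonal basis:
  u_1 = (-3, -2, 1, -1)
  u_2 = (-4/5, 7/15, -26/15, -4/15)

Apply the Gram-Schmidt recurrence
  u_1 = v_1
  u_i = v_i − Σ_{j<i} ((v_i · u_j) / (u_j · u_j)) · u_j.

Step by step this gives:
  u_1 = (-3, -2, 1, -1)
  u_2 = (-4/5, 7/15, -26/15, -4/15)

Orthogonality check:
  u_2 · u_1 = 0 (should be 0)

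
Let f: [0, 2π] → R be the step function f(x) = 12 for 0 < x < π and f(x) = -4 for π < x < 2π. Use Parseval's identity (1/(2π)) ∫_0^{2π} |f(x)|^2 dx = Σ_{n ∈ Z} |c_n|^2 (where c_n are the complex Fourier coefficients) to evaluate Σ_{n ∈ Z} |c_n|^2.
Σ |c_n|^2 = 80

Parseval equates the L^2 energy of f (normalised by 1/(2π)) with the ℓ^2 sum of its Fourier coefficients: (1/(2π)) ∫_0^{2π} |f|^2 = Σ |c_n|^2.
Compute the left side: (1/(2π)) [∫_0^π 12^2 dx + ∫_π^{2π} (-4)^2 dx] = (1/(2π)) · (144π + 16π) = (144 + 16)/2 = 80.
So Σ_{n ∈ Z} |c_n|^2 = 80.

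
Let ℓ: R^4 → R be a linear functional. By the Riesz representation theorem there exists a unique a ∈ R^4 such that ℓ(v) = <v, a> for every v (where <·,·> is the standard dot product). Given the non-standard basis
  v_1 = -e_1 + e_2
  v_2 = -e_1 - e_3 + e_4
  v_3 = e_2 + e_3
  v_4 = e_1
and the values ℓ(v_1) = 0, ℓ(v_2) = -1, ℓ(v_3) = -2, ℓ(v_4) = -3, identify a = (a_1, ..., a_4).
a = (-3, -3, 1, -3)

Write a = (a_1, ..., a_4) in the standard basis. For each basis vector v_i, ℓ(v_i) = <v_i, a> is a linear equation in the a_j's. Collect the n equations into a matrix system V a = ℓ, where row i of V is v_i (expressed in the standard basis). Since V is invertible (lower-triangular with 1s on the diagonal, up to permutation), solve by back-substitution:
  V =
[[-1, 1, 0, 0],
 [-1, 0, -1, 1],
 [0, 1, 1, 0],
 [1, 0, 0, 0]]
  V a = (0, -1, -2, -3)
Solving gives a = (-3, -3, 1, -3).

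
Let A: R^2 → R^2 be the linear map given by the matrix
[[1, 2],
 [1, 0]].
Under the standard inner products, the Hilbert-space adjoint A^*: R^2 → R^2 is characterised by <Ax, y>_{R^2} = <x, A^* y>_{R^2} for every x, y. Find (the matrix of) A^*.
A^* = A^T =
[[1, 1],
 [2, 0]]

For real matrices with standard dot products, the defining identity <Ax, y> = <x, A^* y> gives (Ax)^T y = x^T (A^*) y, i.e. x^T A^T y = x^T (A^*) y. Since this holds for all x, y, we must have A^* = A^T. Therefore
A^* =
[[1, 1],
 [2, 0]].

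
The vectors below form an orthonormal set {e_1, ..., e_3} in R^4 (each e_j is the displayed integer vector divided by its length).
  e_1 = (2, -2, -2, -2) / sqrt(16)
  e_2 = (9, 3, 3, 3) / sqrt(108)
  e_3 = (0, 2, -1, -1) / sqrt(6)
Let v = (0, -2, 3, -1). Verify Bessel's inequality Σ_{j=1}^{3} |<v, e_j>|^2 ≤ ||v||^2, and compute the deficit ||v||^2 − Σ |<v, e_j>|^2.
Σ |<v, e_j>|^2 = 6; ||v||^2 = 14; deficit = 8

Write each e_j = u_j / sqrt(<u_j, u_j>) where u_j is the displayed integer vector. Then <v, e_j> = <v, u_j> / sqrt(<u_j, u_j>), so |<v, e_j>|^2 = <v, u_j>^2 / <u_j, u_j>.
Coefficients: <v, e_1> = 0/sqrt(16), <v, e_2> = 0/sqrt(108), <v, e_3> = -6/sqrt(6).
Square and sum: Σ |<v, e_j>|^2 = 6.
Compute ||v||^2 = v·v = 14.
Deficit = 14 − 6 = 8 ≥ 0, confirming Bessel's inequality. (The deficit equals ||v − Σ <v,e_j> e_j||^2, the squared distance from v to span{e_j}.)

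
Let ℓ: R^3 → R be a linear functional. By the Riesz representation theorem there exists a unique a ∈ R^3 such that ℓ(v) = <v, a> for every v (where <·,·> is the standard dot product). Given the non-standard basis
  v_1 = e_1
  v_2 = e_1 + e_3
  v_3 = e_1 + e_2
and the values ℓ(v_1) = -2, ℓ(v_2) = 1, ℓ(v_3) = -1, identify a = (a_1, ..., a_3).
a = (-2, 1, 3)

Write a = (a_1, ..., a_3) in the standard basis. For each basis vector v_i, ℓ(v_i) = <v_i, a> is a linear equation in the a_j's. Collect the n equations into a matrix system V a = ℓ, where row i of V is v_i (expressed in the standard basis). Since V is invertible (lower-triangular with 1s on the diagonal, up to permutation), solve by back-substitution:
  V =
[[1, 0, 0],
 [1, 0, 1],
 [1, 1, 0]]
  V a = (-2, 1, -1)
Solving gives a = (-2, 1, 3).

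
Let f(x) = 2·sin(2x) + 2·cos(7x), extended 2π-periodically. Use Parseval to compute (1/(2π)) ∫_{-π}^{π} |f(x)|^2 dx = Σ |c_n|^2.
Σ |c_n|^2 = 4

Expand |f|^2 and use orthogonality of {sin(nx), cos(mx)} on [-π, π]:
  ∫_{-π}^{π} sin(nx)^2 dx = π, ∫ cos(mx)^2 dx = π, and cross terms integrate to 0.
So ∫_{-π}^{π} f(x)^2 dx = 2^2 · π + 2^2 · π = (4 + 4)π.
Divide by 2π: (4 + 4)/2 = 4.
By Parseval, this equals Σ |c_n|^2.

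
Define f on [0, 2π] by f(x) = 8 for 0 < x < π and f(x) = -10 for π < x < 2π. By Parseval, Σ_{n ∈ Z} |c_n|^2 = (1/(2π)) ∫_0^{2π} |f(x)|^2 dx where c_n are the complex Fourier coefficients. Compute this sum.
Σ |c_n|^2 = 82

Parseval equates the L^2 energy of f (normalised by 1/(2π)) with the ℓ^2 sum of its Fourier coefficients: (1/(2π)) ∫_0^{2π} |f|^2 = Σ |c_n|^2.
Compute the left side: (1/(2π)) [∫_0^π 8^2 dx + ∫_π^{2π} (-10)^2 dx] = (1/(2π)) · (64π + 100π) = (64 + 100)/2 = 82.
So Σ_{n ∈ Z} |c_n|^2 = 82.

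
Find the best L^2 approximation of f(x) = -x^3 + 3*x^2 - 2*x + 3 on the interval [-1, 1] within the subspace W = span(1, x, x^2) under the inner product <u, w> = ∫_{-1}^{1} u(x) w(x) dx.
g(x) = 3*x^2 - 13*x/5 + 3

The best approximation g ∈ W is the orthogonal projection of f onto W. Writing g = a_0 + a_1 x + a_2 x^2, the coefficients solve the normal equations G · a = b where
  G_{ij} = <φ_i, φ_j> and b_i = <f, φ_i>, with φ_0 = 1, φ_1 = x, φ_2 = x^2.
G =
  [2, 0, 2/3]
  [0, 2/3, 0]
  [2/3, 0, 2/5],
b = (8, -26/15, 16/5).
Solving gives a_0 = 3, a_1 = -13/5, a_2 = 3, so
  g(x) = 3*x^2 - 13*x/5 + 3.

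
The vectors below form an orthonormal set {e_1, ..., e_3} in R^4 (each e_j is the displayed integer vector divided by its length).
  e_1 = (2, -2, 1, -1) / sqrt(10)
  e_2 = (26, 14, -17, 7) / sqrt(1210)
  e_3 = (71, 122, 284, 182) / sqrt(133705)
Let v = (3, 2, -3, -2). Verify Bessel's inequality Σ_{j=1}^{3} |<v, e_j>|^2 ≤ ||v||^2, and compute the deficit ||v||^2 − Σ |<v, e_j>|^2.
Σ |<v, e_j>|^2 = 23546/1105; ||v||^2 = 26; deficit = 5184/1105

Write each e_j = u_j / sqrt(<u_j, u_j>) where u_j is the displayed integer vector. Then <v, e_j> = <v, u_j> / sqrt(<u_j, u_j>), so |<v, e_j>|^2 = <v, u_j>^2 / <u_j, u_j>.
Coefficients: <v, e_1> = 1/sqrt(10), <v, e_2> = 143/sqrt(1210), <v, e_3> = -759/sqrt(133705).
Square and sum: Σ |<v, e_j>|^2 = 23546/1105.
Compute ||v||^2 = v·v = 26.
Deficit = 26 − 23546/1105 = 5184/1105 ≥ 0, confirming Bessel's inequality. (The deficit equals ||v − Σ <v,e_j> e_j||^2, the squared distance from v to span{e_j}.)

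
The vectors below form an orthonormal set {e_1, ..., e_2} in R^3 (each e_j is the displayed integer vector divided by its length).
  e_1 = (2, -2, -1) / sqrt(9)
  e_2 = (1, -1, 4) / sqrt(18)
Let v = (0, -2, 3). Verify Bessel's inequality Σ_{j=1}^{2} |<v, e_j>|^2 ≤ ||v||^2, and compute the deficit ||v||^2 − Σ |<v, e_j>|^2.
Σ |<v, e_j>|^2 = 11; ||v||^2 = 13; deficit = 2

Write each e_j = u_j / sqrt(<u_j, u_j>) where u_j is the displayed integer vector. Then <v, e_j> = <v, u_j> / sqrt(<u_j, u_j>), so |<v, e_j>|^2 = <v, u_j>^2 / <u_j, u_j>.
Coefficients: <v, e_1> = 1/sqrt(9), <v, e_2> = 14/sqrt(18).
Square and sum: Σ |<v, e_j>|^2 = 11.
Compute ||v||^2 = v·v = 13.
Deficit = 13 − 11 = 2 ≥ 0, confirming Bessel's inequality. (The deficit equals ||v − Σ <v,e_j> e_j||^2, the squared distance from v to span{e_j}.)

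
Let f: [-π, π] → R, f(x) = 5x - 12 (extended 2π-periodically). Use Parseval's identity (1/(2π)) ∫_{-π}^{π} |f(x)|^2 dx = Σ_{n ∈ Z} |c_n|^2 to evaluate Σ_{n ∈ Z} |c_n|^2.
Σ |c_n|^2 = 25π^2/3 + 144

Expand and integrate term by term over [-π, π]:
  ∫ (5x)^2 dx = 25·(2π^3/3); ∫ 2·5·(-12)·x dx = 0 (odd integrand); ∫ (-12)^2 dx = 144·2π.
So (1/(2π)) ∫_{-π}^{π} (5x - 12)^2 dx = 25π^2/3 + 144 = 25π^2/3 + 144.
Parseval ⇒ Σ |c_n|^2 = 25π^2/3 + 144.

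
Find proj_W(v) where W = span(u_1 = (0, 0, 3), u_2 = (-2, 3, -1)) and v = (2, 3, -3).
proj_W(v) = (-10/13, 15/13, -3)

Set up U = [u_1 | ... | u_2] ∈ R^(3×2). The projector onto W = col(U) is P = U (U^T U)^(-1) U^T.
Compute U^T U =
  [9, -3]
  [-3, 14],
and U^T v = (-9, 8).
Solve U^T U · c = U^T v for the coefficients: c = (-34/39, 5/13). The projection is proj_W(v) = U c.
Check: (v - proj_W(v)) · u_1 = 0  (should be 0).
Check: (v - proj_W(v)) · u_2 = 0  (should be 0).
Result: proj_W(v) = (-10/13, 15/13, -3).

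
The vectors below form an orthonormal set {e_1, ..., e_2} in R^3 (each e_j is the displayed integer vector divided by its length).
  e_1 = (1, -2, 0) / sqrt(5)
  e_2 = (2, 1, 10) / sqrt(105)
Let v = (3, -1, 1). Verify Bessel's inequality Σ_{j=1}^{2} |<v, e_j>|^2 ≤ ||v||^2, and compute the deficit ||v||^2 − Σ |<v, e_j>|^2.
Σ |<v, e_j>|^2 = 50/7; ||v||^2 = 11; deficit = 27/7

Write each e_j = u_j / sqrt(<u_j, u_j>) where u_j is the displayed integer vector. Then <v, e_j> = <v, u_j> / sqrt(<u_j, u_j>), so |<v, e_j>|^2 = <v, u_j>^2 / <u_j, u_j>.
Coefficients: <v, e_1> = 5/sqrt(5), <v, e_2> = 15/sqrt(105).
Square and sum: Σ |<v, e_j>|^2 = 50/7.
Compute ||v||^2 = v·v = 11.
Deficit = 11 − 50/7 = 27/7 ≥ 0, confirming Bessel's inequality. (The deficit equals ||v − Σ <v,e_j> e_j||^2, the squared distance from v to span{e_j}.)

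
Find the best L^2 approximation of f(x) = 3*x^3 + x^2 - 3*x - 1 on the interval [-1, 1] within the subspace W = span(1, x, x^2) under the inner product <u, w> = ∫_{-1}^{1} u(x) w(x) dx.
g(x) = x^2 - 6*x/5 - 1

The best approximation g ∈ W is the orthogonal projection of f onto W. Writing g = a_0 + a_1 x + a_2 x^2, the coefficients solve the normal equations G · a = b where
  G_{ij} = <φ_i, φ_j> and b_i = <f, φ_i>, with φ_0 = 1, φ_1 = x, φ_2 = x^2.
G =
  [2, 0, 2/3]
  [0, 2/3, 0]
  [2/3, 0, 2/5],
b = (-4/3, -4/5, -4/15).
Solving gives a_0 = -1, a_1 = -6/5, a_2 = 1, so
  g(x) = x^2 - 6*x/5 - 1.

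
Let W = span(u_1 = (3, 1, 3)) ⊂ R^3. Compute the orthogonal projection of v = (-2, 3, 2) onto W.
proj_W(v) = (9/19, 3/19, 9/19)

Set up U = [u_1 | ... | u_1] ∈ R^(3×1). The projector onto W = col(U) is P = U (U^T U)^(-1) U^T.
Compute U^T U =
  [19],
and U^T v = (3).
Solve U^T U · c = U^T v for the coefficients: c = (3/19). The projection is proj_W(v) = U c.
Check: (v - proj_W(v)) · u_1 = 0  (should be 0).
Result: proj_W(v) = (9/19, 3/19, 9/19).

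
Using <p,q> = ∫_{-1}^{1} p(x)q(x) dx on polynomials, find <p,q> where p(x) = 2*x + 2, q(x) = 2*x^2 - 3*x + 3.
<p,q> = 32/3

Expand the product: p(x)·q(x) = 4*x^3 - 2*x^2 + 6.
∫_{-1}^{1} of each monomial x^k gives [2/(k+1) if k even, 0 if k odd]. Integrating term-by-term (or equivalently evaluating the antiderivative F(x) = x^4 - 2*x^3/3 + 6*x at the endpoints):
  F(1) − F(−1) = 19/3 − (-13/3) = 32/3.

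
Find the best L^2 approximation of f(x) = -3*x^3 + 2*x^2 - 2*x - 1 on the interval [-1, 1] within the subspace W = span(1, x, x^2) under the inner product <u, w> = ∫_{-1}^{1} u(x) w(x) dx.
g(x) = 2*x^2 - 19*x/5 - 1

The best approximation g ∈ W is the orthogonal projection of f onto W. Writing g = a_0 + a_1 x + a_2 x^2, the coefficients solve the normal equations G · a = b where
  G_{ij} = <φ_i, φ_j> and b_i = <f, φ_i>, with φ_0 = 1, φ_1 = x, φ_2 = x^2.
G =
  [2, 0, 2/3]
  [0, 2/3, 0]
  [2/3, 0, 2/5],
b = (-2/3, -38/15, 2/15).
Solving gives a_0 = -1, a_1 = -19/5, a_2 = 2, so
  g(x) = 2*x^2 - 19*x/5 - 1.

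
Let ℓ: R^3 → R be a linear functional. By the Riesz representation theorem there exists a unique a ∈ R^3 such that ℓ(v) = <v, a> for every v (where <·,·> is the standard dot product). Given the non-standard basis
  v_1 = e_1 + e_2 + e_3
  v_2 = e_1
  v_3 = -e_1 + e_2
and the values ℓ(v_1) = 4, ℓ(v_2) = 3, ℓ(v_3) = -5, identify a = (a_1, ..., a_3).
a = (3, -2, 3)

Write a = (a_1, ..., a_3) in the standard basis. For each basis vector v_i, ℓ(v_i) = <v_i, a> is a linear equation in the a_j's. Collect the n equations into a matrix system V a = ℓ, where row i of V is v_i (expressed in the standard basis). Since V is invertible (lower-triangular with 1s on the diagonal, up to permutation), solve by back-substitution:
  V =
[[1, 1, 1],
 [1, 0, 0],
 [-1, 1, 0]]
  V a = (4, 3, -5)
Solving gives a = (3, -2, 3).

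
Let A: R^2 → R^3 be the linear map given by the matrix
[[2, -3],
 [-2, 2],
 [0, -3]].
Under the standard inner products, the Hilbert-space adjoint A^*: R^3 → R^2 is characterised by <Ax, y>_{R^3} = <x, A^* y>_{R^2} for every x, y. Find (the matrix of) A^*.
A^* = A^T =
[[2, -2, 0],
 [-3, 2, -3]]

For real matrices with standard dot products, the defining identity <Ax, y> = <x, A^* y> gives (Ax)^T y = x^T (A^*) y, i.e. x^T A^T y = x^T (A^*) y. Since this holds for all x, y, we must have A^* = A^T. Therefore
A^* =
[[2, -2, 0],
 [-3, 2, -3]].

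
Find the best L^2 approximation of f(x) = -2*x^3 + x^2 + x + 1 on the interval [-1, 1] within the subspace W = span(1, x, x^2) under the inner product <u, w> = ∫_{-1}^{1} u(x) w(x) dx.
g(x) = x^2 - x/5 + 1

The best approximation g ∈ W is the orthogonal projection of f onto W. Writing g = a_0 + a_1 x + a_2 x^2, the coefficients solve the normal equations G · a = b where
  G_{ij} = <φ_i, φ_j> and b_i = <f, φ_i>, with φ_0 = 1, φ_1 = x, φ_2 = x^2.
G =
  [2, 0, 2/3]
  [0, 2/3, 0]
  [2/3, 0, 2/5],
b = (8/3, -2/15, 16/15).
Solving gives a_0 = 1, a_1 = -1/5, a_2 = 1, so
  g(x) = x^2 - x/5 + 1.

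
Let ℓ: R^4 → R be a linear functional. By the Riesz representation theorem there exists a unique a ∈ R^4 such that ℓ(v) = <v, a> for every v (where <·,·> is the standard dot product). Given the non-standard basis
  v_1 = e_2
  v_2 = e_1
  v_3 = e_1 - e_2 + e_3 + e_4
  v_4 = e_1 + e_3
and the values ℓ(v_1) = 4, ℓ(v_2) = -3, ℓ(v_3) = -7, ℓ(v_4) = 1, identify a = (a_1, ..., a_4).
a = (-3, 4, 4, -4)

Write a = (a_1, ..., a_4) in the standard basis. For each basis vector v_i, ℓ(v_i) = <v_i, a> is a linear equation in the a_j's. Collect the n equations into a matrix system V a = ℓ, where row i of V is v_i (expressed in the standard basis). Since V is invertible (lower-triangular with 1s on the diagonal, up to permutation), solve by back-substitution:
  V =
[[0, 1, 0, 0],
 [1, 0, 0, 0],
 [1, -1, 1, 1],
 [1, 0, 1, 0]]
  V a = (4, -3, -7, 1)
Solving gives a = (-3, 4, 4, -4).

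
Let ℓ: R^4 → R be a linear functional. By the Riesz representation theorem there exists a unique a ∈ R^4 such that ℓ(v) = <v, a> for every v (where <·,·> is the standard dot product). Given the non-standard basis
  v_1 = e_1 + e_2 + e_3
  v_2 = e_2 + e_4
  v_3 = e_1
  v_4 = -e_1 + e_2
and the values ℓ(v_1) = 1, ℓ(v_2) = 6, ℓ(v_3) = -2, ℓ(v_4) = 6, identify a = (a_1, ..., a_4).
a = (-2, 4, -1, 2)

Write a = (a_1, ..., a_4) in the standard basis. For each basis vector v_i, ℓ(v_i) = <v_i, a> is a linear equation in the a_j's. Collect the n equations into a matrix system V a = ℓ, where row i of V is v_i (expressed in the standard basis). Since V is invertible (lower-triangular with 1s on the diagonal, up to permutation), solve by back-substitution:
  V =
[[1, 1, 1, 0],
 [0, 1, 0, 1],
 [1, 0, 0, 0],
 [-1, 1, 0, 0]]
  V a = (1, 6, -2, 6)
Solving gives a = (-2, 4, -1, 2).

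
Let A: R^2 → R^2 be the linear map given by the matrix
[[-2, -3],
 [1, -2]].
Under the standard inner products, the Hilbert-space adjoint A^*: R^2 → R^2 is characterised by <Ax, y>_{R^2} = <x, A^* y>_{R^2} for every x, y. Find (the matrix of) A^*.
A^* = A^T =
[[-2, 1],
 [-3, -2]]

For real matrices with standard dot products, the defining identity <Ax, y> = <x, A^* y> gives (Ax)^T y = x^T (A^*) y, i.e. x^T A^T y = x^T (A^*) y. Since this holds for all x, y, we must have A^* = A^T. Therefore
A^* =
[[-2, 1],
 [-3, -2]].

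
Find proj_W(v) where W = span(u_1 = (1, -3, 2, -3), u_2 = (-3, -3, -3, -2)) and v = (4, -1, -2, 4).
proj_W(v) = (384/677, 1236/677, 171/677, 1037/677)

Set up U = [u_1 | ... | u_2] ∈ R^(4×2). The projector onto W = col(U) is P = U (U^T U)^(-1) U^T.
Compute U^T U =
  [23, 6]
  [6, 31],
and U^T v = (-9, -11).
Solve U^T U · c = U^T v for the coefficients: c = (-213/677, -199/677). The projection is proj_W(v) = U c.
Check: (v - proj_W(v)) · u_1 = 0  (should be 0).
Check: (v - proj_W(v)) · u_2 = 0  (should be 0).
Result: proj_W(v) = (384/677, 1236/677, 171/677, 1037/677).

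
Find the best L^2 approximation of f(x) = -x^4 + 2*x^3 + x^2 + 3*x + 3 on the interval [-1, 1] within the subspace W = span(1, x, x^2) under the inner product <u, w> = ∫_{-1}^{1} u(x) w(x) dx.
g(x) = x^2/7 + 21*x/5 + 108/35

The best approximation g ∈ W is the orthogonal projection of f onto W. Writing g = a_0 + a_1 x + a_2 x^2, the coefficients solve the normal equations G · a = b where
  G_{ij} = <φ_i, φ_j> and b_i = <f, φ_i>, with φ_0 = 1, φ_1 = x, φ_2 = x^2.
G =
  [2, 0, 2/3]
  [0, 2/3, 0]
  [2/3, 0, 2/5],
b = (94/15, 14/5, 74/35).
Solving gives a_0 = 108/35, a_1 = 21/5, a_2 = 1/7, so
  g(x) = x^2/7 + 21*x/5 + 108/35.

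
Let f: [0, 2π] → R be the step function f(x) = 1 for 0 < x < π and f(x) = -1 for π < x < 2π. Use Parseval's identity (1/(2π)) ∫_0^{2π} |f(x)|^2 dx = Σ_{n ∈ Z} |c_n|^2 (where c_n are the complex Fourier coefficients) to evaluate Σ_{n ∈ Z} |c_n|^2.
Σ |c_n|^2 = 1

Parseval equates the L^2 energy of f (normalised by 1/(2π)) with the ℓ^2 sum of its Fourier coefficients: (1/(2π)) ∫_0^{2π} |f|^2 = Σ |c_n|^2.
Compute the left side: (1/(2π)) [∫_0^π 1^2 dx + ∫_π^{2π} (-1)^2 dx] = (1/(2π)) · (1π + 1π) = (1 + 1)/2 = 1.
So Σ_{n ∈ Z} |c_n|^2 = 1.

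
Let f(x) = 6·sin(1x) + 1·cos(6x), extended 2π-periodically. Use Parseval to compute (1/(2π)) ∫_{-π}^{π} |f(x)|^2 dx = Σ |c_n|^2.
Σ |c_n|^2 = 37/2

Expand |f|^2 and use orthogonality of {sin(nx), cos(mx)} on [-π, π]:
  ∫_{-π}^{π} sin(nx)^2 dx = π, ∫ cos(mx)^2 dx = π, and cross terms integrate to 0.
So ∫_{-π}^{π} f(x)^2 dx = 6^2 · π + 1^2 · π = (36 + 1)π.
Divide by 2π: (36 + 1)/2 = 37/2.
By Parseval, this equals Σ |c_n|^2.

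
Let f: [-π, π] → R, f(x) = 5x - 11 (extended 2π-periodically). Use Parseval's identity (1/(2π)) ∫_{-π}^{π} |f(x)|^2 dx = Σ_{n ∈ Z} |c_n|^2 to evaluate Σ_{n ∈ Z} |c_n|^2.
Σ |c_n|^2 = 25π^2/3 + 121

Expand and integrate term by term over [-π, π]:
  ∫ (5x)^2 dx = 25·(2π^3/3); ∫ 2·5·(-11)·x dx = 0 (odd integrand); ∫ (-11)^2 dx = 121·2π.
So (1/(2π)) ∫_{-π}^{π} (5x - 11)^2 dx = 25π^2/3 + 121 = 25π^2/3 + 121.
Parseval ⇒ Σ |c_n|^2 = 25π^2/3 + 121.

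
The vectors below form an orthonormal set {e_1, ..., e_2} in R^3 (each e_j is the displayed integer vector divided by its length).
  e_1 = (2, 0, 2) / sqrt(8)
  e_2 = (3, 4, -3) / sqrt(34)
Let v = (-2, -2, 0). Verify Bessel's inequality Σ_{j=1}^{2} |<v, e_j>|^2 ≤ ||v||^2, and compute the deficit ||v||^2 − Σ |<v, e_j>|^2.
Σ |<v, e_j>|^2 = 132/17; ||v||^2 = 8; deficit = 4/17

Write each e_j = u_j / sqrt(<u_j, u_j>) where u_j is the displayed integer vector. Then <v, e_j> = <v, u_j> / sqrt(<u_j, u_j>), so |<v, e_j>|^2 = <v, u_j>^2 / <u_j, u_j>.
Coefficients: <v, e_1> = -4/sqrt(8), <v, e_2> = -14/sqrt(34).
Square and sum: Σ |<v, e_j>|^2 = 132/17.
Compute ||v||^2 = v·v = 8.
Deficit = 8 − 132/17 = 4/17 ≥ 0, confirming Bessel's inequality. (The deficit equals ||v − Σ <v,e_j> e_j||^2, the squared distance from v to span{e_j}.)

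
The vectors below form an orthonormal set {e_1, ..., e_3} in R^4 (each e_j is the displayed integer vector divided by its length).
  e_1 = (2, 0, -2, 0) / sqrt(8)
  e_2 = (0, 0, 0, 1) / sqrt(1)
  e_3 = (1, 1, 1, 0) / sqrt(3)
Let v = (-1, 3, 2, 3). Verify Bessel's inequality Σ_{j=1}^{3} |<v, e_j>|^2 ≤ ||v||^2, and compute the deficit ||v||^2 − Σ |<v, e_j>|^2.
Σ |<v, e_j>|^2 = 113/6; ||v||^2 = 23; deficit = 25/6

Write each e_j = u_j / sqrt(<u_j, u_j>) where u_j is the displayed integer vector. Then <v, e_j> = <v, u_j> / sqrt(<u_j, u_j>), so |<v, e_j>|^2 = <v, u_j>^2 / <u_j, u_j>.
Coefficients: <v, e_1> = -6/sqrt(8), <v, e_2> = 3/sqrt(1), <v, e_3> = 4/sqrt(3).
Square and sum: Σ |<v, e_j>|^2 = 113/6.
Compute ||v||^2 = v·v = 23.
Deficit = 23 − 113/6 = 25/6 ≥ 0, confirming Bessel's inequality. (The deficit equals ||v − Σ <v,e_j> e_j||^2, the squared distance from v to span{e_j}.)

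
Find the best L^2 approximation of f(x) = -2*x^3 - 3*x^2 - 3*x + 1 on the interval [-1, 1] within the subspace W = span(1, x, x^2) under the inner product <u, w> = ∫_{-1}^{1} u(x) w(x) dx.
g(x) = -3*x^2 - 21*x/5 + 1

The best approximation g ∈ W is the orthogonal projection of f onto W. Writing g = a_0 + a_1 x + a_2 x^2, the coefficients solve the normal equations G · a = b where
  G_{ij} = <φ_i, φ_j> and b_i = <f, φ_i>, with φ_0 = 1, φ_1 = x, φ_2 = x^2.
G =
  [2, 0, 2/3]
  [0, 2/3, 0]
  [2/3, 0, 2/5],
b = (0, -14/5, -8/15).
Solving gives a_0 = 1, a_1 = -21/5, a_2 = -3, so
  g(x) = -3*x^2 - 21*x/5 + 1.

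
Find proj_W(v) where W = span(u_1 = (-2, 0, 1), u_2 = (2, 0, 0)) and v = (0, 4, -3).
proj_W(v) = (0, 0, -3)

Set up U = [u_1 | ... | u_2] ∈ R^(3×2). The projector onto W = col(U) is P = U (U^T U)^(-1) U^T.
Compute U^T U =
  [5, -4]
  [-4, 4],
and U^T v = (-3, 0).
Solve U^T U · c = U^T v for the coefficients: c = (-3, -3). The projection is proj_W(v) = U c.
Check: (v - proj_W(v)) · u_1 = 0  (should be 0).
Check: (v - proj_W(v)) · u_2 = 0  (should be 0).
Result: proj_W(v) = (0, 0, -3).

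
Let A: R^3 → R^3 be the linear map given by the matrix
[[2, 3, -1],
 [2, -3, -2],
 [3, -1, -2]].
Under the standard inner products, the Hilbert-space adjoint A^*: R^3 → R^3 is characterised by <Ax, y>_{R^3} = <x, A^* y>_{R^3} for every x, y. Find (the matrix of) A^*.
A^* = A^T =
[[2, 2, 3],
 [3, -3, -1],
 [-1, -2, -2]]

For real matrices with standard dot products, the defining identity <Ax, y> = <x, A^* y> gives (Ax)^T y = x^T (A^*) y, i.e. x^T A^T y = x^T (A^*) y. Since this holds for all x, y, we must have A^* = A^T. Therefore
A^* =
[[2, 2, 3],
 [3, -3, -1],
 [-1, -2, -2]].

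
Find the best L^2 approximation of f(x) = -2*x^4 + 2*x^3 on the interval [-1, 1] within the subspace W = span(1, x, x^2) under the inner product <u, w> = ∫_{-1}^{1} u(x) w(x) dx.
g(x) = -12*x^2/7 + 6*x/5 + 6/35

The best approximation g ∈ W is the orthogonal projection of f onto W. Writing g = a_0 + a_1 x + a_2 x^2, the coefficients solve the normal equations G · a = b where
  G_{ij} = <φ_i, φ_j> and b_i = <f, φ_i>, with φ_0 = 1, φ_1 = x, φ_2 = x^2.
G =
  [2, 0, 2/3]
  [0, 2/3, 0]
  [2/3, 0, 2/5],
b = (-4/5, 4/5, -4/7).
Solving gives a_0 = 6/35, a_1 = 6/5, a_2 = -12/7, so
  g(x) = -12*x^2/7 + 6*x/5 + 6/35.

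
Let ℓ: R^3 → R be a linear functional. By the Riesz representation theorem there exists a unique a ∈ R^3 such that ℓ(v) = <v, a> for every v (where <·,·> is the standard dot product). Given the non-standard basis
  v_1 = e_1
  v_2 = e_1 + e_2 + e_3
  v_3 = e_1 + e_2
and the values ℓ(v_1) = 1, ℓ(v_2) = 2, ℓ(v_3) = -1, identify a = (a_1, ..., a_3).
a = (1, -2, 3)

Write a = (a_1, ..., a_3) in the standard basis. For each basis vector v_i, ℓ(v_i) = <v_i, a> is a linear equation in the a_j's. Collect the n equations into a matrix system V a = ℓ, where row i of V is v_i (expressed in the standard basis). Since V is invertible (lower-triangular with 1s on the diagonal, up to permutation), solve by back-substitution:
  V =
[[1, 0, 0],
 [1, 1, 1],
 [1, 1, 0]]
  V a = (1, 2, -1)
Solving gives a = (1, -2, 3).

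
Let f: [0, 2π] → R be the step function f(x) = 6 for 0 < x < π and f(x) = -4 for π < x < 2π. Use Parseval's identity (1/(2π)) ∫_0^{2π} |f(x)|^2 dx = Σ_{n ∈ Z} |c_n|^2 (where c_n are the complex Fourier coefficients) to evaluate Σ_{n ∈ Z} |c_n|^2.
Σ |c_n|^2 = 26

Parseval equates the L^2 energy of f (normalised by 1/(2π)) with the ℓ^2 sum of its Fourier coefficients: (1/(2π)) ∫_0^{2π} |f|^2 = Σ |c_n|^2.
Compute the left side: (1/(2π)) [∫_0^π 6^2 dx + ∫_π^{2π} (-4)^2 dx] = (1/(2π)) · (36π + 16π) = (36 + 16)/2 = 26.
So Σ_{n ∈ Z} |c_n|^2 = 26.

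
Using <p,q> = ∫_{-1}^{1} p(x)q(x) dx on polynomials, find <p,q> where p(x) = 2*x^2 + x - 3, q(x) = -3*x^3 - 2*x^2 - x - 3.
<p,q> = 218/15

Expand the product: p(x)·q(x) = -6*x^5 - 7*x^4 + 5*x^3 - x^2 + 9.
∫_{-1}^{1} of each monomial x^k gives [2/(k+1) if k even, 0 if k odd]. Integrating term-by-term (or equivalently evaluating the antiderivative F(x) = -x^6 - 7*x^5/5 + 5*x^4/4 - x^3/3 + 9*x at the endpoints):
  F(1) − F(−1) = 451/60 − (-421/60) = 218/15.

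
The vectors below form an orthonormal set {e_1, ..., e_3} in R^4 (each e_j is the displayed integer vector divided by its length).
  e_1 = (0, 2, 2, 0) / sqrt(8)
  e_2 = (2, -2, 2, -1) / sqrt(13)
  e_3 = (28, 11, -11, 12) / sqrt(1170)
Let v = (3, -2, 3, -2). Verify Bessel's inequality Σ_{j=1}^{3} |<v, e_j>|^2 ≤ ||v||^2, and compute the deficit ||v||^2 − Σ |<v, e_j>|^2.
Σ |<v, e_j>|^2 = 229/9; ||v||^2 = 26; deficit = 5/9

Write each e_j = u_j / sqrt(<u_j, u_j>) where u_j is the displayed integer vector. Then <v, e_j> = <v, u_j> / sqrt(<u_j, u_j>), so |<v, e_j>|^2 = <v, u_j>^2 / <u_j, u_j>.
Coefficients: <v, e_1> = 2/sqrt(8), <v, e_2> = 18/sqrt(13), <v, e_3> = 5/sqrt(1170).
Square and sum: Σ |<v, e_j>|^2 = 229/9.
Compute ||v||^2 = v·v = 26.
Deficit = 26 − 229/9 = 5/9 ≥ 0, confirming Bessel's inequality. (The deficit equals ||v − Σ <v,e_j> e_j||^2, the squared distance from v to span{e_j}.)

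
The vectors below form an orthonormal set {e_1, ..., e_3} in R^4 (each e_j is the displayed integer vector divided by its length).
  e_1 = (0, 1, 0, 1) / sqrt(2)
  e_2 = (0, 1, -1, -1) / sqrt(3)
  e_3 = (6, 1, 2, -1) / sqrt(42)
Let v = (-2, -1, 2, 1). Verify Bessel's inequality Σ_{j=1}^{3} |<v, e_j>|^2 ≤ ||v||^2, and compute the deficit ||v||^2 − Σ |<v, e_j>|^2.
Σ |<v, e_j>|^2 = 54/7; ||v||^2 = 10; deficit = 16/7

Write each e_j = u_j / sqrt(<u_j, u_j>) where u_j is the displayed integer vector. Then <v, e_j> = <v, u_j> / sqrt(<u_j, u_j>), so |<v, e_j>|^2 = <v, u_j>^2 / <u_j, u_j>.
Coefficients: <v, e_1> = 0/sqrt(2), <v, e_2> = -4/sqrt(3), <v, e_3> = -10/sqrt(42).
Square and sum: Σ |<v, e_j>|^2 = 54/7.
Compute ||v||^2 = v·v = 10.
Deficit = 10 − 54/7 = 16/7 ≥ 0, confirming Bessel's inequality. (The deficit equals ||v − Σ <v,e_j> e_j||^2, the squared distance from v to span{e_j}.)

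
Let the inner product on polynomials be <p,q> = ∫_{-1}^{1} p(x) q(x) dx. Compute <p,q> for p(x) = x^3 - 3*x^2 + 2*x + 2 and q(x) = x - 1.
<p,q> = -4/15

Expand the product: p(x)·q(x) = x^4 - 4*x^3 + 5*x^2 - 2.
∫_{-1}^{1} of each monomial x^k gives [2/(k+1) if k even, 0 if k odd]. Integrating term-by-term (or equivalently evaluating the antiderivative F(x) = x^5/5 - x^4 + 5*x^3/3 - 2*x at the endpoints):
  F(1) − F(−1) = -17/15 − (-13/15) = -4/15.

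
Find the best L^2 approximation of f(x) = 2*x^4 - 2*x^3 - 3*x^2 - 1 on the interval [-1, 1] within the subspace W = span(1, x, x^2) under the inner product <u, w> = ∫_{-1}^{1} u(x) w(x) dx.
g(x) = -9*x^2/7 - 6*x/5 - 41/35

The best approximation g ∈ W is the orthogonal projection of f onto W. Writing g = a_0 + a_1 x + a_2 x^2, the coefficients solve the normal equations G · a = b where
  G_{ij} = <φ_i, φ_j> and b_i = <f, φ_i>, with φ_0 = 1, φ_1 = x, φ_2 = x^2.
G =
  [2, 0, 2/3]
  [0, 2/3, 0]
  [2/3, 0, 2/5],
b = (-16/5, -4/5, -136/105).
Solving gives a_0 = -41/35, a_1 = -6/5, a_2 = -9/7, so
  g(x) = -9*x^2/7 - 6*x/5 - 41/35.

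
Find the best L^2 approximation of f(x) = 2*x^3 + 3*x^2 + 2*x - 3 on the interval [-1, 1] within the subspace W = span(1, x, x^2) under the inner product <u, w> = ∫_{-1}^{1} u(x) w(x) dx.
g(x) = 3*x^2 + 16*x/5 - 3

The best approximation g ∈ W is the orthogonal projection of f onto W. Writing g = a_0 + a_1 x + a_2 x^2, the coefficients solve the normal equations G · a = b where
  G_{ij} = <φ_i, φ_j> and b_i = <f, φ_i>, with φ_0 = 1, φ_1 = x, φ_2 = x^2.
G =
  [2, 0, 2/3]
  [0, 2/3, 0]
  [2/3, 0, 2/5],
b = (-4, 32/15, -4/5).
Solving gives a_0 = -3, a_1 = 16/5, a_2 = 3, so
  g(x) = 3*x^2 + 16*x/5 - 3.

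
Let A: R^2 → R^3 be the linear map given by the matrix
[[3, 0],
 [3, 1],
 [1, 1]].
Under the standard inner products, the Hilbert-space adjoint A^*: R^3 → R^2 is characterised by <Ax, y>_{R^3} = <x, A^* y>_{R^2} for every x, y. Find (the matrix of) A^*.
A^* = A^T =
[[3, 3, 1],
 [0, 1, 1]]

For real matrices with standard dot products, the defining identity <Ax, y> = <x, A^* y> gives (Ax)^T y = x^T (A^*) y, i.e. x^T A^T y = x^T (A^*) y. Since this holds for all x, y, we must have A^* = A^T. Therefore
A^* =
[[3, 3, 1],
 [0, 1, 1]].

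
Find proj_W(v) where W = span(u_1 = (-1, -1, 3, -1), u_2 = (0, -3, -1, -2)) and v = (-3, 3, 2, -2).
proj_W(v) = (-63/82, 87/82, 239/82, 37/82)

Set up U = [u_1 | ... | u_2] ∈ R^(4×2). The projector onto W = col(U) is P = U (U^T U)^(-1) U^T.
Compute U^T U =
  [12, 2]
  [2, 14],
and U^T v = (8, -7).
Solve U^T U · c = U^T v for the coefficients: c = (63/82, -25/41). The projection is proj_W(v) = U c.
Check: (v - proj_W(v)) · u_1 = 0  (should be 0).
Check: (v - proj_W(v)) · u_2 = 0  (should be 0).
Result: proj_W(v) = (-63/82, 87/82, 239/82, 37/82).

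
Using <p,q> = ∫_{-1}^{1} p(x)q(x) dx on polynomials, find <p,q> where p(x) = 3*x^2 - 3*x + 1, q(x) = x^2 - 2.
<p,q> = -92/15

Expand the product: p(x)·q(x) = 3*x^4 - 3*x^3 - 5*x^2 + 6*x - 2.
∫_{-1}^{1} of each monomial x^k gives [2/(k+1) if k even, 0 if k odd]. Integrating term-by-term (or equivalently evaluating the antiderivative F(x) = 3*x^5/5 - 3*x^4/4 - 5*x^3/3 + 3*x^2 - 2*x at the endpoints):
  F(1) − F(−1) = -49/60 − (319/60) = -92/15.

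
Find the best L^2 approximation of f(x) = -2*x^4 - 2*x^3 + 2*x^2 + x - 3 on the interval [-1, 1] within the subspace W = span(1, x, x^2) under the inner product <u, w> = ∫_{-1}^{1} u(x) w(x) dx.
g(x) = 2*x^2/7 - x/5 - 99/35

The best approximation g ∈ W is the orthogonal projection of f onto W. Writing g = a_0 + a_1 x + a_2 x^2, the coefficients solve the normal equations G · a = b where
  G_{ij} = <φ_i, φ_j> and b_i = <f, φ_i>, with φ_0 = 1, φ_1 = x, φ_2 = x^2.
G =
  [2, 0, 2/3]
  [0, 2/3, 0]
  [2/3, 0, 2/5],
b = (-82/15, -2/15, -62/35).
Solving gives a_0 = -99/35, a_1 = -1/5, a_2 = 2/7, so
  g(x) = 2*x^2/7 - x/5 - 99/35.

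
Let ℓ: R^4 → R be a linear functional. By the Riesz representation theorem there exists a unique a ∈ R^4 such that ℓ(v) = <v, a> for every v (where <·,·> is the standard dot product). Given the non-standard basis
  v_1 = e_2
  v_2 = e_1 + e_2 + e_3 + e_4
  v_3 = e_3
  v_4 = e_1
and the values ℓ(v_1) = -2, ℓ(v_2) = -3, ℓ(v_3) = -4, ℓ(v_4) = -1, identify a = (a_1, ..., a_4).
a = (-1, -2, -4, 4)

Write a = (a_1, ..., a_4) in the standard basis. For each basis vector v_i, ℓ(v_i) = <v_i, a> is a linear equation in the a_j's. Collect the n equations into a matrix system V a = ℓ, where row i of V is v_i (expressed in the standard basis). Since V is invertible (lower-triangular with 1s on the diagonal, up to permutation), solve by back-substitution:
  V =
[[0, 1, 0, 0],
 [1, 1, 1, 1],
 [0, 0, 1, 0],
 [1, 0, 0, 0]]
  V a = (-2, -3, -4, -1)
Solving gives a = (-1, -2, -4, 4).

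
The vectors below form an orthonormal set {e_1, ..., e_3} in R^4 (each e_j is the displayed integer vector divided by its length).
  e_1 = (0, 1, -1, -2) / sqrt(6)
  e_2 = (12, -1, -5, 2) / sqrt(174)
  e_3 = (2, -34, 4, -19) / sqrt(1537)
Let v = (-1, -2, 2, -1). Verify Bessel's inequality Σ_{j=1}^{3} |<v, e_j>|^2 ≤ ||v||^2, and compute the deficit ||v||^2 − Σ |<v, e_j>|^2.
Σ |<v, e_j>|^2 = 481/53; ||v||^2 = 10; deficit = 49/53

Write each e_j = u_j / sqrt(<u_j, u_j>) where u_j is the displayed integer vector. Then <v, e_j> = <v, u_j> / sqrt(<u_j, u_j>), so |<v, e_j>|^2 = <v, u_j>^2 / <u_j, u_j>.
Coefficients: <v, e_1> = -2/sqrt(6), <v, e_2> = -22/sqrt(174), <v, e_3> = 93/sqrt(1537).
Square and sum: Σ |<v, e_j>|^2 = 481/53.
Compute ||v||^2 = v·v = 10.
Deficit = 10 − 481/53 = 49/53 ≥ 0, confirming Bessel's inequality. (The deficit equals ||v − Σ <v,e_j> e_j||^2, the squared distance from v to span{e_j}.)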